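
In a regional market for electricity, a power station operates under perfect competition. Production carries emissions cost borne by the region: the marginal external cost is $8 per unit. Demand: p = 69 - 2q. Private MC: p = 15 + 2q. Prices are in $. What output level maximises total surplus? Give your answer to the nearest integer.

q* = 12

Social marginal cost = private MC + MEC = 23 + 2q.
Set SMC = demand: 23 + 2q = 69 - 2q → q* = 11.5000.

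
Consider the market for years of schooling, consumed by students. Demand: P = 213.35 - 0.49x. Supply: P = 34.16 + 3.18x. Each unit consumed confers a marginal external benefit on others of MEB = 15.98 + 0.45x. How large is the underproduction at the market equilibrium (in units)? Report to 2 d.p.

Market equilibrium (private): 34.16 + 3.18x = 213.35 - 0.49x → x_m = 48.8256.
Social marginal benefit = demand + MEB = 229.33 - 0.04x.
Set SMB = MC: 229.33 - 0.04x = 34.16 + 3.18x → x* = 60.6118.
Gap = |48.8256 − 60.6118| = 11.7862.

11.79 units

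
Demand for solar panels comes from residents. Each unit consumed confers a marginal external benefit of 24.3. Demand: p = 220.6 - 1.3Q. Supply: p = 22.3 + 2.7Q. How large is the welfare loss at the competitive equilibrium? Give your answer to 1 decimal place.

Market equilibrium (private): 22.3 + 2.7Q = 220.6 - 1.3Q → Q_m = 49.5750.
Social marginal benefit = demand + MEB = 244.9 - 1.3Q.
Set SMB = MC: 244.9 - 1.3Q = 22.3 + 2.7Q → Q* = 55.6500.
The loss is the area between SMB and MC from Q* to Q_m; with linear curves that's a triangle of height MEB(Q_m).
DWL = ½ × 6.0750 × 24.3000 = 73.8113.

DWL = 73.8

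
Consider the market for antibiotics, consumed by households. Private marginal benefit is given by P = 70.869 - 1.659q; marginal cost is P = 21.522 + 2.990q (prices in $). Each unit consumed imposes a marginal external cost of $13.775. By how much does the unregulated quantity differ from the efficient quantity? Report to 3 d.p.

Market equilibrium (private): 21.522 + 2.990q = 70.869 - 1.659q → q_m = 10.6145.
Social marginal benefit = demand − MEC = 57.094 - 1.659q.
Set SMB = MC: 57.094 - 1.659q = 21.522 + 2.990q → q* = 7.6515.
Gap = |10.6145 − 7.6515| = 2.9630.

2.963 units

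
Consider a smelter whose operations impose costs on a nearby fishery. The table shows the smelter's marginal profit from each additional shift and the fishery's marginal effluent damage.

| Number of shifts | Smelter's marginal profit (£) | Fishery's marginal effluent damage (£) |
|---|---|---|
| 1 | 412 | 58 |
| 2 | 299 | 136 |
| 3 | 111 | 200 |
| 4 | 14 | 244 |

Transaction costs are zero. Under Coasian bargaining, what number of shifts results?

Bargaining reaches the level where marginal profit last exceeds marginal effluent damage.
That holds through level 2 (299 ≥ 136) but not at 3 (111 < 200).

2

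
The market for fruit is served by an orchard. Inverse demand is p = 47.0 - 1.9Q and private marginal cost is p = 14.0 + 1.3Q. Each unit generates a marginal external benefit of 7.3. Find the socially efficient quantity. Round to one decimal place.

Social marginal cost = private MC − MEB = 6.7 + 1.3Q.
Set SMC = demand: 6.7 + 1.3Q = 47.0 - 1.9Q → Q* = 12.5938.

Q* = 12.6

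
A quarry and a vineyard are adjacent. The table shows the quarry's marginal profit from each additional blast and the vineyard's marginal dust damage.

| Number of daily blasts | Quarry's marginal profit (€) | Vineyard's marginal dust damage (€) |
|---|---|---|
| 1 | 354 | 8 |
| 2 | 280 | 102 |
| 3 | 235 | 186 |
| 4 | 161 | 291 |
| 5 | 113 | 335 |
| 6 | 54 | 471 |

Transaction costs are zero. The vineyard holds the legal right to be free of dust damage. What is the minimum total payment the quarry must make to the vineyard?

Efficient level: marginal profit ≥ marginal dust damage through level 3, so k* = 3.
With the vineyard holding the right, the quarry must at least compensate total damage at k*: 8 + 102 + 186 = 296.

€296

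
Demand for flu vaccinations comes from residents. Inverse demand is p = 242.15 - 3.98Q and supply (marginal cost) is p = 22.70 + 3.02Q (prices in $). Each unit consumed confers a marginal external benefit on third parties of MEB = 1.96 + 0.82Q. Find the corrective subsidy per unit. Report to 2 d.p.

subsidy = $31.34 per unit

Social marginal benefit = demand + MEB = 244.11 - 3.16Q.
Set SMB = MC: 244.11 - 3.16Q = 22.70 + 3.02Q → Q* = 35.8269.
The Pigouvian subsidy equals MEB at Q*: 1.96 + 0.82×35.8269 = 31.3381.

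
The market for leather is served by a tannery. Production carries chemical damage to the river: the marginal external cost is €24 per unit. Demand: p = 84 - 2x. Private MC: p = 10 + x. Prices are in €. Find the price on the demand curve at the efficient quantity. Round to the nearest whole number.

P = €51

Social marginal cost = private MC + MEC = 34 + x.
Set SMC = demand: 34 + x = 84 - 2x → x* = 16.6667.
Consumer price on the demand curve at x*: 84 − 2×16.6667 = 50.6666.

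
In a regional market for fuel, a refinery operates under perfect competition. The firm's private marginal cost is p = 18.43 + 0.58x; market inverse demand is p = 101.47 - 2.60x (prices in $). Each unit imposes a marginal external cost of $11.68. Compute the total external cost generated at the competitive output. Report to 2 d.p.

Market equilibrium (private): 18.43 + 0.58x = 101.47 - 2.60x → x_m = 26.1132.
Total external cost = MEC × x_m = 11.68 × 26.1132 = 305.0022.

$305.00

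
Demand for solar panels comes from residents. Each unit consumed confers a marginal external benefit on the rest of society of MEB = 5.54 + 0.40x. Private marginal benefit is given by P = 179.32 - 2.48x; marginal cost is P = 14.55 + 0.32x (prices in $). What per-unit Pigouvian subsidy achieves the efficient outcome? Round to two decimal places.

Social marginal benefit = demand + MEB = 184.86 - 2.08x.
Set SMB = MC: 184.86 - 2.08x = 14.55 + 0.32x → x* = 70.9625.
The Pigouvian subsidy equals MEB at x*: 5.54 + 0.40×70.9625 = 33.9250.

subsidy = $33.93 per unit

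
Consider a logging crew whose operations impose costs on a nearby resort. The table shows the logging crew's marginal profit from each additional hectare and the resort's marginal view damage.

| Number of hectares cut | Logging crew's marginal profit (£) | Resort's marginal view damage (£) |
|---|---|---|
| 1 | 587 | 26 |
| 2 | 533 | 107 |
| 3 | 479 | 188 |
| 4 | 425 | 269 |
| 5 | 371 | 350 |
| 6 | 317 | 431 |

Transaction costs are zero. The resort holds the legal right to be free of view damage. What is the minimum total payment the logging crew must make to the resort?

Efficient level: marginal profit ≥ marginal view damage through level 5, so k* = 5.
With the resort holding the right, the logging crew must at least compensate total damage at k*: 26 + 107 + 188 + 269 + 350 = 940.

£940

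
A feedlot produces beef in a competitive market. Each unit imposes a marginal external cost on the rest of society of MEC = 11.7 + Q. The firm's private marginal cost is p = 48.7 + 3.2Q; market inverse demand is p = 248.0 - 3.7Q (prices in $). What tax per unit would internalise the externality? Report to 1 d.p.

tax = $35.4 per unit

Social marginal cost = private MC + MEC = 60.4 + 4.2Q.
Set SMC = demand: 60.4 + 4.2Q = 248.0 - 3.7Q → Q* = 23.7468.
The Pigouvian tax equals MEC at Q*: 11.7 + 1.0×23.7468 = 35.4468.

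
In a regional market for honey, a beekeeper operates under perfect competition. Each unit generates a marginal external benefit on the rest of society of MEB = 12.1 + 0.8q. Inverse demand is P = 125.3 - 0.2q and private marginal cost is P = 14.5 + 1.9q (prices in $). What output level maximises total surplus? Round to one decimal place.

q* = 94.5

Social marginal cost = private MC − MEB = 2.4 + 1.1q.
Set SMC = demand: 2.4 + 1.1q = 125.3 - 0.2q → q* = 94.5385.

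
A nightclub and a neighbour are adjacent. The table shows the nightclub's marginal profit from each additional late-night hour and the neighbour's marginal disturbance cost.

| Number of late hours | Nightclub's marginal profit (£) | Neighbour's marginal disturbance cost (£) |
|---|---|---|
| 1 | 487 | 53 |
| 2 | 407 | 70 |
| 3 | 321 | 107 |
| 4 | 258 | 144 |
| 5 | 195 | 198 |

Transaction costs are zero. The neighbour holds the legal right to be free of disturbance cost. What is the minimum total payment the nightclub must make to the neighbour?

Efficient level: marginal profit ≥ marginal disturbance cost through level 4, so k* = 4.
With the neighbour holding the right, the nightclub must at least compensate total damage at k*: 53 + 70 + 107 + 144 = 374.

£374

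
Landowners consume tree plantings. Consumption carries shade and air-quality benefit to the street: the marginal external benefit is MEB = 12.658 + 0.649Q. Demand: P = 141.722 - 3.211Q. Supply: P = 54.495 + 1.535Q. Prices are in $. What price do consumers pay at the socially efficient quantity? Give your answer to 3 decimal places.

P = $63.438

Social marginal benefit = demand + MEB = 154.380 - 2.562Q.
Set SMB = MC: 154.380 - 2.562Q = 54.495 + 1.535Q → Q* = 24.3800.
Consumer price on the demand curve at Q*: 141.722 − 3.211×24.3800 = 63.4378.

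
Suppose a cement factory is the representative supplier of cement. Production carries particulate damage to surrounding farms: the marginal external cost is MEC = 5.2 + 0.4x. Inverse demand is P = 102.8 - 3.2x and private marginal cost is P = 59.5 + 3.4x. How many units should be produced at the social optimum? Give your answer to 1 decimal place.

x* = 5.4

Social marginal cost = private MC + MEC = 64.7 + 3.8x.
Set SMC = demand: 64.7 + 3.8x = 102.8 - 3.2x → x* = 5.4429.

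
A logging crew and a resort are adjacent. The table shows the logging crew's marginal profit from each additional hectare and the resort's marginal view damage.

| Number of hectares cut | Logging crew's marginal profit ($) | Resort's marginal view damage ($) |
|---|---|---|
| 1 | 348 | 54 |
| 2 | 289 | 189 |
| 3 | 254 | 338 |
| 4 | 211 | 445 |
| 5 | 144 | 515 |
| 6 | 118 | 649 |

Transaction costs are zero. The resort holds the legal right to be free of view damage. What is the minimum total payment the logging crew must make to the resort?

Efficient level: marginal profit ≥ marginal view damage through level 2, so k* = 2.
With the resort holding the right, the logging crew must at least compensate total damage at k*: 54 + 189 = 243.

$243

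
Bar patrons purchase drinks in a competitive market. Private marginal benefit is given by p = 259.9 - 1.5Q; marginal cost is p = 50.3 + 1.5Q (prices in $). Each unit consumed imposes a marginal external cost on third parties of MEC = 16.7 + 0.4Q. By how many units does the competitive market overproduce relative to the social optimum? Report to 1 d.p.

Market equilibrium (private): 50.3 + 1.5Q = 259.9 - 1.5Q → Q_m = 69.8667.
Social marginal benefit = demand − MEC = 243.2 - 1.9Q.
Set SMB = MC: 243.2 - 1.9Q = 50.3 + 1.5Q → Q* = 56.7353.
Gap = |69.8667 − 56.7353| = 13.1314.

13.1 units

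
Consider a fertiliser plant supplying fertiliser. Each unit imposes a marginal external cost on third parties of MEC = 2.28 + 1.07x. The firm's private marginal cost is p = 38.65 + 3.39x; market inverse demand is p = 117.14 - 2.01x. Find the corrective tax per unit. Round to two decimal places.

Social marginal cost = private MC + MEC = 40.93 + 4.46x.
Set SMC = demand: 40.93 + 4.46x = 117.14 - 2.01x → x* = 11.7790.
The Pigouvian tax equals MEC at x*: 2.28 + 1.07×11.7790 = 14.8835.

tax = 14.88 per unit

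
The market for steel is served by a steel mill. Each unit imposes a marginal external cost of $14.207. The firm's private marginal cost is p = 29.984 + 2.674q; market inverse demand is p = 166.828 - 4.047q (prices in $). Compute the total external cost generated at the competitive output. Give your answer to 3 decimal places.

$289.264

Market equilibrium (private): 29.984 + 2.674q = 166.828 - 4.047q → q_m = 20.3607.
Total external cost = MEC × q_m = 14.207 × 20.3607 = 289.2645.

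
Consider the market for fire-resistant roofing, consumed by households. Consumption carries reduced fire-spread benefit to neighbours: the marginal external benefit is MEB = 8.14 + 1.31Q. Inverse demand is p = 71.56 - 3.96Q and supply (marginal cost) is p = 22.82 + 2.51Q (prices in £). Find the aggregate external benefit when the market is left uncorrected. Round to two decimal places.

£98.49

Market equilibrium (private): 22.82 + 2.51Q = 71.56 - 3.96Q → Q_m = 7.5332.
Total external benefit = ∫₀^{Q_m} (8.14 + 1.31Q) dQ = 8.14×7.5332 + ½×1.31×7.5332² = 98.4909.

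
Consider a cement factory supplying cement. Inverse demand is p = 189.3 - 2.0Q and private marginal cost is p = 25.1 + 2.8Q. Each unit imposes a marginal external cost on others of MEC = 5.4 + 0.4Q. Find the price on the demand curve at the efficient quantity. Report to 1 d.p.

P = 128.2

Social marginal cost = private MC + MEC = 30.5 + 3.2Q.
Set SMC = demand: 30.5 + 3.2Q = 189.3 - 2.0Q → Q* = 30.5385.
Consumer price on the demand curve at Q*: 189.3 − 2.0×30.5385 = 128.2230.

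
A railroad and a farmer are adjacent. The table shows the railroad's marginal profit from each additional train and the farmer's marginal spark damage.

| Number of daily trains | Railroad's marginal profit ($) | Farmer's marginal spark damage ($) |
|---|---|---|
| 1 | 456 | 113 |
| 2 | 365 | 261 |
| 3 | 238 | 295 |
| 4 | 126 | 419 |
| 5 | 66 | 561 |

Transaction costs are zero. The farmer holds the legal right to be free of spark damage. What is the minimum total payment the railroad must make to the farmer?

$374

Efficient level: marginal profit ≥ marginal spark damage through level 2, so k* = 2.
With the farmer holding the right, the railroad must at least compensate total damage at k*: 113 + 261 = 374.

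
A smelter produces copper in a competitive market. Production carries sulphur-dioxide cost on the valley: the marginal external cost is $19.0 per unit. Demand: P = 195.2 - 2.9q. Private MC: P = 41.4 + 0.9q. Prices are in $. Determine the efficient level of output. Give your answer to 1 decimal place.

q* = 35.5

Social marginal cost = private MC + MEC = 60.4 + 0.9q.
Set SMC = demand: 60.4 + 0.9q = 195.2 - 2.9q → q* = 35.4737.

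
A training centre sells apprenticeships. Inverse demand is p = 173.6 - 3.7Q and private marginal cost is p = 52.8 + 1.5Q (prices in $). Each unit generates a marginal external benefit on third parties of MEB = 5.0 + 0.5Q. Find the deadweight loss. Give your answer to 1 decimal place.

DWL = $29.4

Market equilibrium (private): 52.8 + 1.5Q = 173.6 - 3.7Q → Q_m = 23.2308.
Social marginal cost = private MC − MEB = 47.8 + Q.
Set SMC = demand: 47.8 + Q = 173.6 - 3.7Q → Q* = 26.7660.
The loss is the area between SMC and demand from Q* to Q_m; with linear curves that's a triangle of height MEB(Q_m).
DWL = ½ × 3.5352 × 16.6154 = 29.3694.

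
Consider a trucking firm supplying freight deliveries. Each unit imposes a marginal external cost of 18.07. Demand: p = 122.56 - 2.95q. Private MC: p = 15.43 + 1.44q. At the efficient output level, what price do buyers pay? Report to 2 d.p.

P = 62.71

Social marginal cost = private MC + MEC = 33.50 + 1.44q.
Set SMC = demand: 33.50 + 1.44q = 122.56 - 2.95q → q* = 20.2870.
Consumer price on the demand curve at q*: 122.56 − 2.95×20.2870 = 62.7134.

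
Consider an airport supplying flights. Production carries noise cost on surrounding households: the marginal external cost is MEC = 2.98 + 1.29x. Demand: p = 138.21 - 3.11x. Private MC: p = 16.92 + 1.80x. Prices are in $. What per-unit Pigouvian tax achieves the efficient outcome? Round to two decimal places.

tax = $27.60 per unit

Social marginal cost = private MC + MEC = 19.90 + 3.09x.
Set SMC = demand: 19.90 + 3.09x = 138.21 - 3.11x → x* = 19.0823.
The Pigouvian tax equals MEC at x*: 2.98 + 1.29×19.0823 = 27.5962.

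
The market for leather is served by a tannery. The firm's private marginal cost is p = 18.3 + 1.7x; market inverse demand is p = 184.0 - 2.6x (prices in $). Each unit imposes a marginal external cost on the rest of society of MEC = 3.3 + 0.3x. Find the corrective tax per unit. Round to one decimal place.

tax = $13.9 per unit

Social marginal cost = private MC + MEC = 21.6 + 2.0x.
Set SMC = demand: 21.6 + 2.0x = 184.0 - 2.6x → x* = 35.3043.
The Pigouvian tax equals MEC at x*: 3.3 + 0.3×35.3043 = 13.8913.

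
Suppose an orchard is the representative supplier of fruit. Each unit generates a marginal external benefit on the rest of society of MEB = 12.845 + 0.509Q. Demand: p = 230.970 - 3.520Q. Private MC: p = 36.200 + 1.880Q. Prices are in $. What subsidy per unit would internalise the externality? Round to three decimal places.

subsidy = $34.451 per unit

Social marginal cost = private MC − MEB = 23.355 + 1.371Q.
Set SMC = demand: 23.355 + 1.371Q = 230.970 - 3.520Q → Q* = 42.4484.
The Pigouvian subsidy equals MEB at Q*: 12.845 + 0.509×42.4484 = 34.4512.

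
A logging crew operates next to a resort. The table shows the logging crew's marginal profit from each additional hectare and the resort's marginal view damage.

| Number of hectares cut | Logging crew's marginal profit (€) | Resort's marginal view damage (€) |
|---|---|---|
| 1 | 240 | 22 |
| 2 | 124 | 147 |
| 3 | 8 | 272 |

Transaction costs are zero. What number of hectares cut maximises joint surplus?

1

Bargaining reaches the level where marginal profit last exceeds marginal view damage.
That holds through level 1 (240 ≥ 22) but not at 2 (124 < 147).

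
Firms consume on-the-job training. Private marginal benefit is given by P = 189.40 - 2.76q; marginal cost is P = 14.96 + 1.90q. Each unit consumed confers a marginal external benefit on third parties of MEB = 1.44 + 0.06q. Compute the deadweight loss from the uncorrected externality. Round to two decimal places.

DWL = 1.48

Market equilibrium (private): 14.96 + 1.90q = 189.40 - 2.76q → q_m = 37.4335.
Social marginal benefit = demand + MEB = 190.84 - 2.70q.
Set SMB = MC: 190.84 - 2.70q = 14.96 + 1.90q → q* = 38.2348.
The loss is the area between SMB and MC from q* to q_m; with linear curves that's a triangle of height MEB(q_m).
DWL = ½ × 0.8013 × 3.6860 = 1.4768.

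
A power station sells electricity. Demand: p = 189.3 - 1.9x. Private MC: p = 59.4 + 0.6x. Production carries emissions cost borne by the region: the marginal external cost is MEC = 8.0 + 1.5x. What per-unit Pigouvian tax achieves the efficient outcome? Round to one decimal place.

Social marginal cost = private MC + MEC = 67.4 + 2.1x.
Set SMC = demand: 67.4 + 2.1x = 189.3 - 1.9x → x* = 30.4750.
The Pigouvian tax equals MEC at x*: 8.0 + 1.5×30.4750 = 53.7125.

tax = 53.7 per unit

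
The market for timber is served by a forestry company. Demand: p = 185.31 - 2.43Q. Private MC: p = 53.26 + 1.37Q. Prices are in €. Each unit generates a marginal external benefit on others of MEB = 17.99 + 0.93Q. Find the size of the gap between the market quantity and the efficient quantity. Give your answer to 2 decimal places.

Market equilibrium (private): 53.26 + 1.37Q = 185.31 - 2.43Q → Q_m = 34.7500.
Social marginal cost = private MC − MEB = 35.27 + 0.44Q.
Set SMC = demand: 35.27 + 0.44Q = 185.31 - 2.43Q → Q* = 52.2787.
Gap = |34.7500 − 52.2787| = 17.5287.

17.53 units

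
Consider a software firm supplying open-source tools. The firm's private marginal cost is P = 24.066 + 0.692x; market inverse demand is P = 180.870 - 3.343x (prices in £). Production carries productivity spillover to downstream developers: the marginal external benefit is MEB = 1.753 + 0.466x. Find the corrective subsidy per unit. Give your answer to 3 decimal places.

subsidy = £22.456 per unit

Social marginal cost = private MC − MEB = 22.313 + 0.226x.
Set SMC = demand: 22.313 + 0.226x = 180.870 - 3.343x → x* = 44.4262.
The Pigouvian subsidy equals MEB at x*: 1.753 + 0.466×44.4262 = 22.4556.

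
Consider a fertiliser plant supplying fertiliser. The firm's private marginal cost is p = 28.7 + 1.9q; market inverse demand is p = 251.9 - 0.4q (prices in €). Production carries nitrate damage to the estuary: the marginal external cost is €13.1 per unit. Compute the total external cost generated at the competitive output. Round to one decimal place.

Market equilibrium (private): 28.7 + 1.9q = 251.9 - 0.4q → q_m = 97.0435.
Total external cost = MEC × q_m = 13.1 × 97.0435 = 1271.2699.

€1271.3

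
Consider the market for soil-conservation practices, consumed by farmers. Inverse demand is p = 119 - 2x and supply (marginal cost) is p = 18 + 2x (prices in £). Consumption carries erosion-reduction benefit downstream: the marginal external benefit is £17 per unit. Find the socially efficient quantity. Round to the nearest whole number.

x* = 30

Social marginal benefit = demand + MEB = 136 - 2x.
Set SMB = MC: 136 - 2x = 18 + 2x → x* = 29.5000.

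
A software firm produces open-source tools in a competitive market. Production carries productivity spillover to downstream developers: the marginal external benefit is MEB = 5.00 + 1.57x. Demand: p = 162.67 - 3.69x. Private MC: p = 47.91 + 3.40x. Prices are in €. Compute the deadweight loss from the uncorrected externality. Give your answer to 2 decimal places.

Market equilibrium (private): 47.91 + 3.40x = 162.67 - 3.69x → x_m = 16.1862.
Social marginal cost = private MC − MEB = 42.91 + 1.83x.
Set SMC = demand: 42.91 + 1.83x = 162.67 - 3.69x → x* = 21.6957.
Height of the DWL triangle at x_m is demand(x_m) − SMC(x_m) = MEB(x_m) = 30.4123.
DWL = ½ × 5.5095 × 30.4123 = 83.7783.

DWL = €83.78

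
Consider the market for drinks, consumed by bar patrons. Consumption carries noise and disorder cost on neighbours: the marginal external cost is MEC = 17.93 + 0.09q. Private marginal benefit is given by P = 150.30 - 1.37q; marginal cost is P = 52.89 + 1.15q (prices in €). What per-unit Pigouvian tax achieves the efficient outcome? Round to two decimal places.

tax = €20.67 per unit

Social marginal benefit = demand − MEC = 132.37 - 1.46q.
Set SMB = MC: 132.37 - 1.46q = 52.89 + 1.15q → q* = 30.4521.
The Pigouvian tax equals MEC at q*: 17.93 + 0.09×30.4521 = 20.6707.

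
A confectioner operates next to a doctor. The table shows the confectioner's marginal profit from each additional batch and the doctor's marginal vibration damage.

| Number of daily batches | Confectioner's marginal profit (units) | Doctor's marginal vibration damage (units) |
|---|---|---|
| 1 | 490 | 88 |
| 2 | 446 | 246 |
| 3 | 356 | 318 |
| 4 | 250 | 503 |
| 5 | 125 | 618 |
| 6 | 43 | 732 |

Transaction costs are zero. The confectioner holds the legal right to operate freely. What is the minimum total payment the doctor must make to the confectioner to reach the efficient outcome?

Left alone the confectioner would choose level 6 (marginal profit stays positive).
Efficient level: k* = 3 (marginal profit ≥ marginal vibration damage through 3).
The doctor must at least cover the confectioner's forgone profit from cutting 6→3: 250 + 125 + 43 = 418.

418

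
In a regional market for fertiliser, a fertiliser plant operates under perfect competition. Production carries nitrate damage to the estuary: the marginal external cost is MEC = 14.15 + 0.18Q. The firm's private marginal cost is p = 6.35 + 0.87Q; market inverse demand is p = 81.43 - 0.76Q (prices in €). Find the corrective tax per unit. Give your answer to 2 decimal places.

tax = €20.21 per unit

Social marginal cost = private MC + MEC = 20.50 + 1.05Q.
Set SMC = demand: 20.50 + 1.05Q = 81.43 - 0.76Q → Q* = 33.6630.
The Pigouvian tax equals MEC at Q*: 14.15 + 0.18×33.6630 = 20.2093.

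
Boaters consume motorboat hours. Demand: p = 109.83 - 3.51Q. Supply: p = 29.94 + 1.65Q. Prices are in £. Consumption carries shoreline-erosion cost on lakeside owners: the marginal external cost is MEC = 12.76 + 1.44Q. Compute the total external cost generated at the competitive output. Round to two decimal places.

£370.15

Market equilibrium (private): 29.94 + 1.65Q = 109.83 - 3.51Q → Q_m = 15.4826.
Total external cost = ∫₀^{Q_m} (12.76 + 1.44Q) dQ = 12.76×15.4826 + ½×1.44×15.4826² = 370.1498.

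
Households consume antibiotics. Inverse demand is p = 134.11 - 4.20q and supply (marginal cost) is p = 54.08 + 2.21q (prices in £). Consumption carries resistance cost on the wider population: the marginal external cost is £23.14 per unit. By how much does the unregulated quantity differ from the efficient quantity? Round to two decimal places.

3.61 units

Market equilibrium (private): 54.08 + 2.21q = 134.11 - 4.20q → q_m = 12.4852.
Social marginal benefit = demand − MEC = 110.97 - 4.20q.
Set SMB = MC: 110.97 - 4.20q = 54.08 + 2.21q → q* = 8.8752.
Gap = |12.4852 − 8.8752| = 3.6100.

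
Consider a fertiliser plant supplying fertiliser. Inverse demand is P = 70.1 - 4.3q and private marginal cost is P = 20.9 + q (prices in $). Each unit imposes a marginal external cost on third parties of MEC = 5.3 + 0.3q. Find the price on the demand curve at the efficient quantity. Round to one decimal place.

P = $36.4

Social marginal cost = private MC + MEC = 26.2 + 1.3q.
Set SMC = demand: 26.2 + 1.3q = 70.1 - 4.3q → q* = 7.8393.
Consumer price on the demand curve at q*: 70.1 − 4.3×7.8393 = 36.3910.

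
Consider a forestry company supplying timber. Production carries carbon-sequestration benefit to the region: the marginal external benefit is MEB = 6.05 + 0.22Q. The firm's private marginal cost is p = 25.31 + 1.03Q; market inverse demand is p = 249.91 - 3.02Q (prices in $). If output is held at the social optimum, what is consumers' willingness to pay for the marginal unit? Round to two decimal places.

Social marginal cost = private MC − MEB = 19.26 + 0.81Q.
Set SMC = demand: 19.26 + 0.81Q = 249.91 - 3.02Q → Q* = 60.2219.
Consumer price on the demand curve at Q*: 249.91 − 3.02×60.2219 = 68.0399.

P = $68.04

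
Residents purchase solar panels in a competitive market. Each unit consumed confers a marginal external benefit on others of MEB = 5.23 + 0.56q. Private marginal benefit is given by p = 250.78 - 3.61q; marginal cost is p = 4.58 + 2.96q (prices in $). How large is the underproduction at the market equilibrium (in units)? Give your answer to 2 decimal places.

Market equilibrium (private): 4.58 + 2.96q = 250.78 - 3.61q → q_m = 37.4734.
Social marginal benefit = demand + MEB = 256.01 - 3.05q.
Set SMB = MC: 256.01 - 3.05q = 4.58 + 2.96q → q* = 41.8353.
Gap = |37.4734 − 41.8353| = 4.3619.

4.36 units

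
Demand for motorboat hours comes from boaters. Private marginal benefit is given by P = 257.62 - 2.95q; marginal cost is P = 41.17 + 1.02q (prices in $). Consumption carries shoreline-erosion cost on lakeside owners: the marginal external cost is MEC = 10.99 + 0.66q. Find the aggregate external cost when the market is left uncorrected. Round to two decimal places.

$1580.14

Market equilibrium (private): 41.17 + 1.02q = 257.62 - 2.95q → q_m = 54.5214.
Total external cost = ∫₀^{q_m} (10.99 + 0.66q) dq = 10.99×54.5214 + ½×0.66×54.5214² = 1580.1426.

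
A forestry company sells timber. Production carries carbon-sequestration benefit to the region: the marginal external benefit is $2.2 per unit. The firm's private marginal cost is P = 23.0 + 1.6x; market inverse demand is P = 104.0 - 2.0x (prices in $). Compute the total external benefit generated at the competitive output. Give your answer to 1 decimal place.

$49.5

Market equilibrium (private): 23.0 + 1.6x = 104.0 - 2.0x → x_m = 22.5000.
Total external benefit = MEB × x_m = 2.2 × 22.5000 = 49.5000.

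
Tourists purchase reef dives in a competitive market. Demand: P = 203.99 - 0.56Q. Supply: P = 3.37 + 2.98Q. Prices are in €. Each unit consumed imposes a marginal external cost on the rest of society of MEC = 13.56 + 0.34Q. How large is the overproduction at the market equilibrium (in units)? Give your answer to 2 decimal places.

Market equilibrium (private): 3.37 + 2.98Q = 203.99 - 0.56Q → Q_m = 56.6723.
Social marginal benefit = demand − MEC = 190.43 - 0.90Q.
Set SMB = MC: 190.43 - 0.90Q = 3.37 + 2.98Q → Q* = 48.2113.
Gap = |56.6723 − 48.2113| = 8.4610.

8.46 units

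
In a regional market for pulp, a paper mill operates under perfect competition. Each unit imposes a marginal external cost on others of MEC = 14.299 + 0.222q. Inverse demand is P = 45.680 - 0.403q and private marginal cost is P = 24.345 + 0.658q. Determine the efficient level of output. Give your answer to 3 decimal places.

Social marginal cost = private MC + MEC = 38.644 + 0.880q.
Set SMC = demand: 38.644 + 0.880q = 45.680 - 0.403q → q* = 5.4840.

q* = 5.484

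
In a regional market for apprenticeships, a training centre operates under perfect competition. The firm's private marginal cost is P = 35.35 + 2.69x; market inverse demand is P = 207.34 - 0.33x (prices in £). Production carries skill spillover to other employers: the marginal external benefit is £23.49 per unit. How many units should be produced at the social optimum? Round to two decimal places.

x* = 64.73

Social marginal cost = private MC − MEB = 11.86 + 2.69x.
Set SMC = demand: 11.86 + 2.69x = 207.34 - 0.33x → x* = 64.7285.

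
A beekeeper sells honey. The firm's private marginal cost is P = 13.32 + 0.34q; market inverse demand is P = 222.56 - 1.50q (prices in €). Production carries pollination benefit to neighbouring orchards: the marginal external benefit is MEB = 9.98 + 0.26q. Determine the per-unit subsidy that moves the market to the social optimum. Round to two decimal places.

Social marginal cost = private MC − MEB = 3.34 + 0.08q.
Set SMC = demand: 3.34 + 0.08q = 222.56 - 1.50q → q* = 138.7468.
The Pigouvian subsidy equals MEB at q*: 9.98 + 0.26×138.7468 = 46.0542.

subsidy = €46.05 per unit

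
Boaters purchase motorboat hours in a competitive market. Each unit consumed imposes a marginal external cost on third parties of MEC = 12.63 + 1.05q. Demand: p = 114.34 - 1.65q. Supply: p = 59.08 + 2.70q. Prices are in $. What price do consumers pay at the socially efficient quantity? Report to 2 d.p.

P = $101.31

Social marginal benefit = demand − MEC = 101.71 - 2.70q.
Set SMB = MC: 101.71 - 2.70q = 59.08 + 2.70q → q* = 7.8944.
Consumer price on the demand curve at q*: 114.34 − 1.65×7.8944 = 101.3142.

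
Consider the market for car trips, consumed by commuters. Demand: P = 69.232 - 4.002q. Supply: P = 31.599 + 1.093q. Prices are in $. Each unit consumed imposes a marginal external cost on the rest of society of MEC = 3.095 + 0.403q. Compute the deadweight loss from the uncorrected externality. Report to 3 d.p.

DWL = $3.353

Market equilibrium (private): 31.599 + 1.093q = 69.232 - 4.002q → q_m = 7.3863.
Social marginal benefit = demand − MEC = 66.137 - 4.405q.
Set SMB = MC: 66.137 - 4.405q = 31.599 + 1.093q → q* = 6.2819.
The loss is the area between SMB and MC from q* to q_m; with linear curves that's a triangle of height MEC(q_m).
DWL = ½ × 1.1044 × 6.0717 = 3.3528.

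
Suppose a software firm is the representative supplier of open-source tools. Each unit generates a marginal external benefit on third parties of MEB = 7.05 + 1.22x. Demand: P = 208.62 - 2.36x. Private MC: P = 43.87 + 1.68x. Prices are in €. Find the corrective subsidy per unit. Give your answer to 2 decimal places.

Social marginal cost = private MC − MEB = 36.82 + 0.46x.
Set SMC = demand: 36.82 + 0.46x = 208.62 - 2.36x → x* = 60.9220.
The Pigouvian subsidy equals MEB at x*: 7.05 + 1.22×60.9220 = 81.3748.

subsidy = €81.37 per unit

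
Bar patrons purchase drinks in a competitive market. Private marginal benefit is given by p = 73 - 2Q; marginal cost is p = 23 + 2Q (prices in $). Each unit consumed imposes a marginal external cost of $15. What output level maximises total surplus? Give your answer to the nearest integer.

Q* = 9

Social marginal benefit = demand − MEC = 58 - 2Q.
Set SMB = MC: 58 - 2Q = 23 + 2Q → Q* = 8.7500.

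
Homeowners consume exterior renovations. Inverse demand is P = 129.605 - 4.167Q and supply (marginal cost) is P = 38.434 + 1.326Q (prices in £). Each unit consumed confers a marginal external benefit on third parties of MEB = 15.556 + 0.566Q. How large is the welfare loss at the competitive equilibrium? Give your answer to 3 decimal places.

Market equilibrium (private): 38.434 + 1.326Q = 129.605 - 4.167Q → Q_m = 16.5977.
Social marginal benefit = demand + MEB = 145.161 - 3.601Q.
Set SMB = MC: 145.161 - 3.601Q = 38.434 + 1.326Q → Q* = 21.6617.
The loss is the area between SMB and MC from Q* to Q_m; with linear curves that's a triangle of height MEB(Q_m).
DWL = ½ × 5.0640 × 24.9503 = 63.1742.

DWL = £63.174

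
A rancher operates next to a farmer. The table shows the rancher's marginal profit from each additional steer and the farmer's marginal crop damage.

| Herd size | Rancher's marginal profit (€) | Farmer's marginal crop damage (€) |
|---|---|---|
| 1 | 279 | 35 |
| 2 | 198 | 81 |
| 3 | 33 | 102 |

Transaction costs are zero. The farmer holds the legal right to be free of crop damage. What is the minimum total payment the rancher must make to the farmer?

€116

Efficient level: marginal profit ≥ marginal crop damage through level 2, so k* = 2.
With the farmer holding the right, the rancher must at least compensate total damage at k*: 35 + 81 = 116.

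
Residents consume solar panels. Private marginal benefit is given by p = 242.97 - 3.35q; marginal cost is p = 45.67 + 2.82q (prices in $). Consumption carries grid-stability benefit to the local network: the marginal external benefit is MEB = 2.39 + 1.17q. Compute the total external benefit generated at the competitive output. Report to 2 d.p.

Market equilibrium (private): 45.67 + 2.82q = 242.97 - 3.35q → q_m = 31.9773.
Total external benefit = ∫₀^{q_m} (2.39 + 1.17q) dq = 2.39×31.9773 + ½×1.17×31.9773² = 674.6162.

$674.62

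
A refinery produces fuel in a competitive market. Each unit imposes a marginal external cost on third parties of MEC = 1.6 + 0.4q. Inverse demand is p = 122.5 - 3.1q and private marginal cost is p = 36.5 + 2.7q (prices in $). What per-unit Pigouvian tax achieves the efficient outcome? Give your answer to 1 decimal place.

tax = $7.0 per unit

Social marginal cost = private MC + MEC = 38.1 + 3.1q.
Set SMC = demand: 38.1 + 3.1q = 122.5 - 3.1q → q* = 13.6129.
The Pigouvian tax equals MEC at q*: 1.6 + 0.4×13.6129 = 7.0452.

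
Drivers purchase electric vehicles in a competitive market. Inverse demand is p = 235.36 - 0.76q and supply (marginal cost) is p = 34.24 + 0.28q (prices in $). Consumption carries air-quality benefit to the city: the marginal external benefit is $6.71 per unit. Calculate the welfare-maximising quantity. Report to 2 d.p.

Social marginal benefit = demand + MEB = 242.07 - 0.76q.
Set SMB = MC: 242.07 - 0.76q = 34.24 + 0.28q → q* = 199.8365.

q* = 199.84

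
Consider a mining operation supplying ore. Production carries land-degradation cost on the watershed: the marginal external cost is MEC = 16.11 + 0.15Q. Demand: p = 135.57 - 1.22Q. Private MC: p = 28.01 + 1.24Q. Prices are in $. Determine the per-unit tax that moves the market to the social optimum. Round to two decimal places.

Social marginal cost = private MC + MEC = 44.12 + 1.39Q.
Set SMC = demand: 44.12 + 1.39Q = 135.57 - 1.22Q → Q* = 35.0383.
The Pigouvian tax equals MEC at Q*: 16.11 + 0.15×35.0383 = 21.3657.

tax = $21.37 per unit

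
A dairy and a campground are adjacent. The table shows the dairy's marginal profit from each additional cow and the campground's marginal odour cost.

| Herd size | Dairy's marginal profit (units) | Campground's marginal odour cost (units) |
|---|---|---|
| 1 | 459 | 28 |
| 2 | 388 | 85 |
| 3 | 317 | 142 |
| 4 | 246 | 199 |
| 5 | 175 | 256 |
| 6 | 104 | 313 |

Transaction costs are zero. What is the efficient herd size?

4

Bargaining reaches the level where marginal profit last exceeds marginal odour cost.
That holds through level 4 (246 ≥ 199) but not at 5 (175 < 256).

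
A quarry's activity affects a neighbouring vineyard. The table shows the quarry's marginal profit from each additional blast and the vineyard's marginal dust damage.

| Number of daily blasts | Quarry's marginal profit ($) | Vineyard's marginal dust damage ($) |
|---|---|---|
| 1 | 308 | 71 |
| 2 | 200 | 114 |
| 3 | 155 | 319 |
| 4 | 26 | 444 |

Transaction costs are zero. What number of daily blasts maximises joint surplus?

2

Bargaining reaches the level where marginal profit last exceeds marginal dust damage.
That holds through level 2 (200 ≥ 114) but not at 3 (155 < 319).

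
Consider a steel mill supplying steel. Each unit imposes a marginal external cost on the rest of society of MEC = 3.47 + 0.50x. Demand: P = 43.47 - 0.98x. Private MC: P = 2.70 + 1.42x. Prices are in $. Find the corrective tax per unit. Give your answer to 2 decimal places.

Social marginal cost = private MC + MEC = 6.17 + 1.92x.
Set SMC = demand: 6.17 + 1.92x = 43.47 - 0.98x → x* = 12.8621.
The Pigouvian tax equals MEC at x*: 3.47 + 0.50×12.8621 = 9.9011.

tax = $9.90 per unit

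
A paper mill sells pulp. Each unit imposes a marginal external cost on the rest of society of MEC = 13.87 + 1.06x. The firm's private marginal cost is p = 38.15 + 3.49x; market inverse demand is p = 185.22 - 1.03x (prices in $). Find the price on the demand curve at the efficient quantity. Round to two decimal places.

P = $160.63

Social marginal cost = private MC + MEC = 52.02 + 4.55x.
Set SMC = demand: 52.02 + 4.55x = 185.22 - 1.03x → x* = 23.8710.
Consumer price on the demand curve at x*: 185.22 − 1.03×23.8710 = 160.6329.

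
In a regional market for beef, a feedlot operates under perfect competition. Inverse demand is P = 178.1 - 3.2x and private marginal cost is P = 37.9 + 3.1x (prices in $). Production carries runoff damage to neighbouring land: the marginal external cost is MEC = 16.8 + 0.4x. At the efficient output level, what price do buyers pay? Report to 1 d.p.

Social marginal cost = private MC + MEC = 54.7 + 3.5x.
Set SMC = demand: 54.7 + 3.5x = 178.1 - 3.2x → x* = 18.4179.
Consumer price on the demand curve at x*: 178.1 − 3.2×18.4179 = 119.1627.

P = $119.2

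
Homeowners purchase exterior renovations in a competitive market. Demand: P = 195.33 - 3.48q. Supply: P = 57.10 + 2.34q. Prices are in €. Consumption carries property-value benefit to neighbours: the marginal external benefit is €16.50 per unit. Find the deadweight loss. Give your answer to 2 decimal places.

DWL = €23.39

Market equilibrium (private): 57.10 + 2.34q = 195.33 - 3.48q → q_m = 23.7509.
Social marginal benefit = demand + MEB = 211.83 - 3.48q.
Set SMB = MC: 211.83 - 3.48q = 57.10 + 2.34q → q* = 26.5859.
Between q* and q_m the wedge SMB − MC runs linearly from 0 to MEB(q_m), so the loss is a triangle.
DWL = ½ × 2.8350 × 16.5000 = 23.3888.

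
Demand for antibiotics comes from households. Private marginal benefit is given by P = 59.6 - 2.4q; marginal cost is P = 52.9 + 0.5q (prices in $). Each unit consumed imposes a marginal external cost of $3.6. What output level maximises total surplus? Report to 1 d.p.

q* = 1.1

Social marginal benefit = demand − MEC = 56.0 - 2.4q.
Set SMB = MC: 56.0 - 2.4q = 52.9 + 0.5q → q* = 1.0690.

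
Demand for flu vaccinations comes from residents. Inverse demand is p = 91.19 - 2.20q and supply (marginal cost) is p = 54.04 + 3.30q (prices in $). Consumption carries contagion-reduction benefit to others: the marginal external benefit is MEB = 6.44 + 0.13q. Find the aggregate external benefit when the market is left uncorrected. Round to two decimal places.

Market equilibrium (private): 54.04 + 3.30q = 91.19 - 2.20q → q_m = 6.7545.
Total external benefit = ∫₀^{q_m} (6.44 + 0.13q) dq = 6.44×6.7545 + ½×0.13×6.7545² = 46.4645.

$46.46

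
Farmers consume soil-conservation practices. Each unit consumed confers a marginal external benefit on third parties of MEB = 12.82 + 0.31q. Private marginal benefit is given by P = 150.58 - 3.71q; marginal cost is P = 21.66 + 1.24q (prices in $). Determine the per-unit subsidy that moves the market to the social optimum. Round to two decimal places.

subsidy = $22.29 per unit

Social marginal benefit = demand + MEB = 163.40 - 3.40q.
Set SMB = MC: 163.40 - 3.40q = 21.66 + 1.24q → q* = 30.5474.
The Pigouvian subsidy equals MEB at q*: 12.82 + 0.31×30.5474 = 22.2897.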